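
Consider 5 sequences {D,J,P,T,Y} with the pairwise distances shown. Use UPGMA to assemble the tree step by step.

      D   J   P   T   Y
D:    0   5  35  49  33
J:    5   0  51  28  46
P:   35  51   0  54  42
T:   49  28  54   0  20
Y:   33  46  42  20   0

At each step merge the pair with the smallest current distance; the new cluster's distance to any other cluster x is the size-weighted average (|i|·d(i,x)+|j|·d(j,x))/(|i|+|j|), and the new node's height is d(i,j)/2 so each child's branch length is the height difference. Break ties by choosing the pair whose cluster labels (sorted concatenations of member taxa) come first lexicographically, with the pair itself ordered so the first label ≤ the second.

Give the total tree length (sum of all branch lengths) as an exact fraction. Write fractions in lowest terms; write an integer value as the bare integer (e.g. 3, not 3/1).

step 1: merge (D,J) at d=5; branch lengths D→5/2, J→5/2; new cluster DJ
  updated: d(DJ,P)=43, d(DJ,T)=77/2, d(DJ,Y)=79/2
step 2: merge (T,Y) at d=20; branch lengths T→10, Y→10; new cluster TY
  updated: d(DJ,TY)=39, d(P,TY)=48
step 3: merge (DJ,TY) at d=39; branch lengths DJ→17, TY→19/2; new cluster DJTY
  updated: d(DJTY,P)=91/2
step 4: merge (DJTY,P) at d=91/2; branch lengths DJTY→13/4, P→91/4; new cluster DJPTY
final tree: (((D:5/2,J:5/2):17,(T:10,Y:10):19/2):13/4,P:91/4)
total length: 155/2

155/2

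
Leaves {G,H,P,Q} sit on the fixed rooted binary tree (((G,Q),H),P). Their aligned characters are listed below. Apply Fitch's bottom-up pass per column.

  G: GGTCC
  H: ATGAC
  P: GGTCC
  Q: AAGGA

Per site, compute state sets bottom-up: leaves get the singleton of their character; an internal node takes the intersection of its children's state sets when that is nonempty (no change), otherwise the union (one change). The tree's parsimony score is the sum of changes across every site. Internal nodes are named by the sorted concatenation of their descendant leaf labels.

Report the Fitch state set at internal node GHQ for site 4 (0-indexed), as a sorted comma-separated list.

site 0, node GQ: G={G} ∪ Q={A} → {A,G} (+1)
site 0, node GHQ: GQ={A,G} ∩ H={A} → {A} (+0)
site 0, node GHPQ: GHQ={A} ∪ P={G} → {A,G} (+1)
site 1, node GQ: G={G} ∪ Q={A} → {A,G} (+1)
site 1, node GHQ: GQ={A,G} ∪ H={T} → {A,G,T} (+1)
site 1, node GHPQ: GHQ={A,G,T} ∩ P={G} → {G} (+0)
site 2, node GQ: G={T} ∪ Q={G} → {G,T} (+1)
site 2, node GHQ: GQ={G,T} ∩ H={G} → {G} (+0)
site 2, node GHPQ: GHQ={G} ∪ P={T} → {G,T} (+1)
site 3, node GQ: G={C} ∪ Q={G} → {C,G} (+1)
site 3, node GHQ: GQ={C,G} ∪ H={A} → {A,C,G} (+1)
site 3, node GHPQ: GHQ={A,C,G} ∩ P={C} → {C} (+0)
site 4, node GQ: G={C} ∪ Q={A} → {A,C} (+1)
site 4, node GHQ: GQ={A,C} ∩ H={C} → {C} (+0)
site 4, node GHPQ: GHQ={C} ∩ P={C} → {C} (+0)
per-site changes: [2, 2, 2, 2, 1]; total = 9

C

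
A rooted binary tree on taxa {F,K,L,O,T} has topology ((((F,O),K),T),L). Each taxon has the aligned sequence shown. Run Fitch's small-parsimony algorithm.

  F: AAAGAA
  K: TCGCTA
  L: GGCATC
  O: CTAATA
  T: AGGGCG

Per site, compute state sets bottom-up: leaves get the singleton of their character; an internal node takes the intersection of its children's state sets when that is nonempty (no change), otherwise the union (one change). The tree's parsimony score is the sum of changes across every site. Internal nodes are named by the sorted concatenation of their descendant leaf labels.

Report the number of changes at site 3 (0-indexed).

3

site 0, node FO: F={A} ∪ O={C} → {A,C} (+1)
site 0, node FKO: FO={A,C} ∪ K={T} → {A,C,T} (+1)
site 0, node FKOT: FKO={A,C,T} ∩ T={A} → {A} (+0)
site 0, node FKLOT: FKOT={A} ∪ L={G} → {A,G} (+1)
site 1, node FO: F={A} ∪ O={T} → {A,T} (+1)
site 1, node FKO: FO={A,T} ∪ K={C} → {A,C,T} (+1)
site 1, node FKOT: FKO={A,C,T} ∪ T={G} → {A,C,G,T} (+1)
site 1, node FKLOT: FKOT={A,C,G,T} ∩ L={G} → {G} (+0)
site 2, node FO: F={A} ∩ O={A} → {A} (+0)
site 2, node FKO: FO={A} ∪ K={G} → {A,G} (+1)
site 2, node FKOT: FKO={A,G} ∩ T={G} → {G} (+0)
site 2, node FKLOT: FKOT={G} ∪ L={C} → {C,G} (+1)
site 3, node FO: F={G} ∪ O={A} → {A,G} (+1)
site 3, node FKO: FO={A,G} ∪ K={C} → {A,C,G} (+1)
site 3, node FKOT: FKO={A,C,G} ∩ T={G} → {G} (+0)
site 3, node FKLOT: FKOT={G} ∪ L={A} → {A,G} (+1)
site 4, node FO: F={A} ∪ O={T} → {A,T} (+1)
site 4, node FKO: FO={A,T} ∩ K={T} → {T} (+0)
site 4, node FKOT: FKO={T} ∪ T={C} → {C,T} (+1)
site 4, node FKLOT: FKOT={C,T} ∩ L={T} → {T} (+0)
site 5, node FO: F={A} ∩ O={A} → {A} (+0)
site 5, node FKO: FO={A} ∩ K={A} → {A} (+0)
site 5, node FKOT: FKO={A} ∪ T={G} → {A,G} (+1)
site 5, node FKLOT: FKOT={A,G} ∪ L={C} → {A,C,G} (+1)
per-site changes: [3, 3, 2, 3, 2, 2]; total = 15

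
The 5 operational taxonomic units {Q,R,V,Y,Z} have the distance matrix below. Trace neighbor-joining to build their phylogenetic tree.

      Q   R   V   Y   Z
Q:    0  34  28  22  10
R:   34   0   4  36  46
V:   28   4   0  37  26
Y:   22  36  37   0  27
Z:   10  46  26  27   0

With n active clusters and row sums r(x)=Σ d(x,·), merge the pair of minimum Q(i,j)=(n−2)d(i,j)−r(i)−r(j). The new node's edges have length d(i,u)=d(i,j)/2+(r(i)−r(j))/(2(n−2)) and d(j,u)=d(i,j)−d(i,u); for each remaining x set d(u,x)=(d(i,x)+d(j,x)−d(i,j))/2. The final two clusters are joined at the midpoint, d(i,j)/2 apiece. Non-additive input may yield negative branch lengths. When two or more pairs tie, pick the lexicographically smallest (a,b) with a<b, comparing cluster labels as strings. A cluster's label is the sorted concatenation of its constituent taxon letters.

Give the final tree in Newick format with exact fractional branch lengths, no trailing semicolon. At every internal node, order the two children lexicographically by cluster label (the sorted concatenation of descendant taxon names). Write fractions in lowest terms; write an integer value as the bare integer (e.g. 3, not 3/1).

(((Q:5/2,Z:15/2):23/4,(R:37/6,V:-13/6):83/4):55/8,Y:55/8)

step 1: merge (R,V) at d=4, Q=-203; branch lengths R→37/6, V→-13/6; new cluster RV
  updated: d(Q,RV)=29, d(RV,Y)=69/2, d(RV,Z)=34
step 2: merge (Q,Z) at d=10, Q=-112; branch lengths Q→5/2, Z→15/2; new cluster QZ
  updated: d(QZ,RV)=53/2, d(QZ,Y)=39/2
step 3: merge (QZ,RV) at d=53/2, Q=-161/2; branch lengths QZ→23/4, RV→83/4; new cluster QRVZ
  updated: d(QRVZ,Y)=55/4
step 4: merge (QRVZ,Y) at d=55/4; branch lengths QRVZ→55/8, Y→55/8; new cluster QRVYZ
final tree: (((Q:5/2,Z:15/2):23/4,(R:37/6,V:-13/6):83/4):55/8,Y:55/8)
total length: 217/4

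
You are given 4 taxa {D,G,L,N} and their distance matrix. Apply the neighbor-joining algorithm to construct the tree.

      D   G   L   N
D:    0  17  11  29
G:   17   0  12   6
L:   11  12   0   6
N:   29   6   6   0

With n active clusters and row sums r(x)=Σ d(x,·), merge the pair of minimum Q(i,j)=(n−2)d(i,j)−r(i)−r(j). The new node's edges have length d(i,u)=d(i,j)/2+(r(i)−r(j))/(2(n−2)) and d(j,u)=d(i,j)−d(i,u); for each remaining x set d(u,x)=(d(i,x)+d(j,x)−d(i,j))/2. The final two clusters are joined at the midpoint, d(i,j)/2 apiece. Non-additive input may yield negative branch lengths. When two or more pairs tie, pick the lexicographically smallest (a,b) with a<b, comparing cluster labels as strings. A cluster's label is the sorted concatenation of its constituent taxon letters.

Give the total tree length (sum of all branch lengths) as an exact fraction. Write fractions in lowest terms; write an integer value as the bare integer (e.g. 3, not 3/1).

49/2

step 1: merge (D,L) at d=11, Q=-64; branch lengths D→25/2, L→-3/2; new cluster DL
  updated: d(DL,G)=9, d(DL,N)=12
step 2: merge (DL,G) at d=9, Q=-27; branch lengths DL→15/2, G→3/2; new cluster DGL
  updated: d(DGL,N)=9/2
step 3: merge (DGL,N) at d=9/2; branch lengths DGL→9/4, N→9/4; new cluster DGLN
final tree: (((D:25/2,L:-3/2):15/2,G:3/2):9/4,N:9/4)
total length: 49/2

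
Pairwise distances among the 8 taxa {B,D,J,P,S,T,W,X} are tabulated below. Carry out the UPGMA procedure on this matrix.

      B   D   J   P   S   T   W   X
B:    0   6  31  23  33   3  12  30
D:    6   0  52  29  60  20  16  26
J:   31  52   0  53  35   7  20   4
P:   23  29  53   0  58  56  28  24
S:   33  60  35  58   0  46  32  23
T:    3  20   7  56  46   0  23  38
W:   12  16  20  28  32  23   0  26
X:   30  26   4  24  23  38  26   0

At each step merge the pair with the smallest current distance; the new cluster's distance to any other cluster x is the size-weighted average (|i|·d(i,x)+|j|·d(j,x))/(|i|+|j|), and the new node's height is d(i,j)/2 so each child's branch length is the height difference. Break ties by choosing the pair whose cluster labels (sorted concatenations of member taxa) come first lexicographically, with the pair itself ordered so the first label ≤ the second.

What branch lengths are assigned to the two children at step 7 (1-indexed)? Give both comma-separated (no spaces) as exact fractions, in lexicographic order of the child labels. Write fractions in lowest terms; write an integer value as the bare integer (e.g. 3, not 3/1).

11/4,41/2

step 1: merge (B,T) at d=3; branch lengths B→3/2, T→3/2; new cluster BT
  updated: d(BT,D)=13, d(BT,J)=19, d(BT,P)=79/2, d(BT,S)=79/2, d(BT,W)=35/2, d(BT,X)=34
step 2: merge (J,X) at d=4; branch lengths J→2, X→2; new cluster JX
  updated: d(BT,JX)=53/2, d(D,JX)=39, d(JX,P)=77/2, d(JX,S)=29, d(JX,W)=23
step 3: merge (BT,D) at d=13; branch lengths BT→5, D→13/2; new cluster BDT
  updated: d(BDT,JX)=92/3, d(BDT,P)=36, d(BDT,S)=139/3, d(BDT,W)=17
step 4: merge (BDT,W) at d=17; branch lengths BDT→2, W→17/2; new cluster BDTW
  updated: d(BDTW,JX)=115/4, d(BDTW,P)=34, d(BDTW,S)=171/4
step 5: merge (BDTW,JX) at d=115/4; branch lengths BDTW→47/8, JX→99/8; new cluster BDJTWX
  updated: d(BDJTWX,P)=71/2, d(BDJTWX,S)=229/6
step 6: merge (BDJTWX,P) at d=71/2; branch lengths BDJTWX→27/8, P→71/4; new cluster BDJPTWX
  updated: d(BDJPTWX,S)=41
step 7: merge (BDJPTWX,S) at d=41; branch lengths BDJPTWX→11/4, S→41/2; new cluster BDJPSTWX
final tree: ((((((B:3/2,T:3/2):5,D:13/2):2,W:17/2):47/8,(J:2,X:2):99/8):27/8,P:71/4):11/4,S:41/2)
total length: 733/8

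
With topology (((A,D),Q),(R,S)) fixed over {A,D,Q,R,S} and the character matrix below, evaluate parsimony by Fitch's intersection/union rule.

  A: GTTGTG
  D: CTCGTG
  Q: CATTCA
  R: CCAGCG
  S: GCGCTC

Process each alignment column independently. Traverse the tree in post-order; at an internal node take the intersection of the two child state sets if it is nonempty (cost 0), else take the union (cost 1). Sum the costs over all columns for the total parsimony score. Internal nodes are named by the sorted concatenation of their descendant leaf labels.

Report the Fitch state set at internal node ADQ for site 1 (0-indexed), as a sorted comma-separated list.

A,T

site 0, node AD: A={G} ∪ D={C} → {C,G} (+1)
site 0, node ADQ: AD={C,G} ∩ Q={C} → {C} (+0)
site 0, node RS: R={C} ∪ S={G} → {C,G} (+1)
site 0, node ADQRS: ADQ={C} ∩ RS={C,G} → {C} (+0)
site 1, node AD: A={T} ∩ D={T} → {T} (+0)
site 1, node ADQ: AD={T} ∪ Q={A} → {A,T} (+1)
site 1, node RS: R={C} ∩ S={C} → {C} (+0)
site 1, node ADQRS: ADQ={A,T} ∪ RS={C} → {A,C,T} (+1)
site 2, node AD: A={T} ∪ D={C} → {C,T} (+1)
site 2, node ADQ: AD={C,T} ∩ Q={T} → {T} (+0)
site 2, node RS: R={A} ∪ S={G} → {A,G} (+1)
site 2, node ADQRS: ADQ={T} ∪ RS={A,G} → {A,G,T} (+1)
site 3, node AD: A={G} ∩ D={G} → {G} (+0)
site 3, node ADQ: AD={G} ∪ Q={T} → {G,T} (+1)
site 3, node RS: R={G} ∪ S={C} → {C,G} (+1)
site 3, node ADQRS: ADQ={G,T} ∩ RS={C,G} → {G} (+0)
site 4, node AD: A={T} ∩ D={T} → {T} (+0)
site 4, node ADQ: AD={T} ∪ Q={C} → {C,T} (+1)
site 4, node RS: R={C} ∪ S={T} → {C,T} (+1)
site 4, node ADQRS: ADQ={C,T} ∩ RS={C,T} → {C,T} (+0)
site 5, node AD: A={G} ∩ D={G} → {G} (+0)
site 5, node ADQ: AD={G} ∪ Q={A} → {A,G} (+1)
site 5, node RS: R={G} ∪ S={C} → {C,G} (+1)
site 5, node ADQRS: ADQ={A,G} ∩ RS={C,G} → {G} (+0)
per-site changes: [2, 2, 3, 2, 2, 2]; total = 13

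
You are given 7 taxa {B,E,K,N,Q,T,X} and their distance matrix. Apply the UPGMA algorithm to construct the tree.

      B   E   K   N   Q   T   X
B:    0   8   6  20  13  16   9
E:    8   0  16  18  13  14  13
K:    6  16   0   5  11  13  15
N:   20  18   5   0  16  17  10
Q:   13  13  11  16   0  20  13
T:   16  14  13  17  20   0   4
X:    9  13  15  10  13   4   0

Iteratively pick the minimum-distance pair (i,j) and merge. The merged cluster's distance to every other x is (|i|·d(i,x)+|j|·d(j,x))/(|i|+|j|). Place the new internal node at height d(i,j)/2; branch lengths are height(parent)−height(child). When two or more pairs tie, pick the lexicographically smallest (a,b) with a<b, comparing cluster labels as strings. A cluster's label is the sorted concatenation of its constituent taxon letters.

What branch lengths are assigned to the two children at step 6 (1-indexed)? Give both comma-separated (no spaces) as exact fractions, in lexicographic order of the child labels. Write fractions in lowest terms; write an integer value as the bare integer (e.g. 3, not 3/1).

2/3,7/24

1. join T+X (d=4) ⇒ TX; edges |T|=2, |X|=2
  updated: d(B,TX)=25/2, d(E,TX)=27/2, d(K,TX)=14, d(N,TX)=27/2, d(Q,TX)=33/2
2. join K+N (d=5) ⇒ KN; edges |K|=5/2, |N|=5/2
  updated: d(B,KN)=13, d(E,KN)=17, d(KN,Q)=27/2, d(KN,TX)=55/4
3. join B+E (d=8) ⇒ BE; edges |B|=4, |E|=4
  updated: d(BE,KN)=15, d(BE,Q)=13, d(BE,TX)=13
4. join BE+Q (d=13) ⇒ BEQ; edges |BE|=5/2, |Q|=13/2
  updated: d(BEQ,KN)=29/2, d(BEQ,TX)=85/6
5. join KN+TX (d=55/4) ⇒ KNTX; edges |KN|=35/8, |TX|=39/8
  updated: d(BEQ,KNTX)=43/3
6. join BEQ+KNTX (d=43/3) ⇒ BEKNQTX; edges |BEQ|=2/3, |KNTX|=7/24
final tree: (((B:4,E:4):5/2,Q:13/2):2/3,((K:5/2,N:5/2):35/8,(T:2,X:2):39/8):7/24)
total length: 869/24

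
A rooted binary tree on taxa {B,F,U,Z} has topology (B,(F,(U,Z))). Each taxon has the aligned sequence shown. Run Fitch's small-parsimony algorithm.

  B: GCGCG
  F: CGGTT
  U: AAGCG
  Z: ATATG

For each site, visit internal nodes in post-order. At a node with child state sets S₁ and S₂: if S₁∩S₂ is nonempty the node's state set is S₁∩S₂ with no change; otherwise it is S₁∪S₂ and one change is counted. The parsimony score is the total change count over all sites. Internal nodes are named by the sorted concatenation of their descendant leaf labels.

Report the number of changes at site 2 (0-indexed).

1

[col 0] UZ: children U:{A}, Z:{A} ∩→ {A}; cost 0
[col 0] FUZ: children F:{C}, UZ:{A} ∪→ {A,C}; cost 1
[col 0] BFUZ: children B:{G}, FUZ:{A,C} ∪→ {A,C,G}; cost 1
[col 1] UZ: children U:{A}, Z:{T} ∪→ {A,T}; cost 1
[col 1] FUZ: children F:{G}, UZ:{A,T} ∪→ {A,G,T}; cost 1
[col 1] BFUZ: children B:{C}, FUZ:{A,G,T} ∪→ {A,C,G,T}; cost 1
[col 2] UZ: children U:{G}, Z:{A} ∪→ {A,G}; cost 1
[col 2] FUZ: children F:{G}, UZ:{A,G} ∩→ {G}; cost 0
[col 2] BFUZ: children B:{G}, FUZ:{G} ∩→ {G}; cost 0
[col 3] UZ: children U:{C}, Z:{T} ∪→ {C,T}; cost 1
[col 3] FUZ: children F:{T}, UZ:{C,T} ∩→ {T}; cost 0
[col 3] BFUZ: children B:{C}, FUZ:{T} ∪→ {C,T}; cost 1
[col 4] UZ: children U:{G}, Z:{G} ∩→ {G}; cost 0
[col 4] FUZ: children F:{T}, UZ:{G} ∪→ {G,T}; cost 1
[col 4] BFUZ: children B:{G}, FUZ:{G,T} ∩→ {G}; cost 0
per-site changes: [2, 3, 1, 2, 1]; total = 9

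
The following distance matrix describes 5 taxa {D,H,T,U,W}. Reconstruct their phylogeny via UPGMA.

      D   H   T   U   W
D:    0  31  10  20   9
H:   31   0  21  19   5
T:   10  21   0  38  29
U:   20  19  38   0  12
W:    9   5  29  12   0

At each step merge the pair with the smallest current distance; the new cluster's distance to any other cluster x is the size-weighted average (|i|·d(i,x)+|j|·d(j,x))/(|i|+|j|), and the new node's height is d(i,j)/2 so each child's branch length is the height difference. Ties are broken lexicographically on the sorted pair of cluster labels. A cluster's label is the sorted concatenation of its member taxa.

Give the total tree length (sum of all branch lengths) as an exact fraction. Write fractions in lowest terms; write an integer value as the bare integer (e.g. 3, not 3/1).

479/12

iteration 1: select H,W (d=5); attach at lengths (5/2, 5/2); label the merged cluster HW
  updated: d(D,HW)=20, d(HW,T)=25, d(HW,U)=31/2
iteration 2: select D,T (d=10); attach at lengths (5, 5); label the merged cluster DT
  updated: d(DT,HW)=45/2, d(DT,U)=29
iteration 3: select HW,U (d=31/2); attach at lengths (21/4, 31/4); label the merged cluster HUW
  updated: d(DT,HUW)=74/3
iteration 4: select DT,HUW (d=74/3); attach at lengths (22/3, 55/12); label the merged cluster DHTUW
final tree: ((D:5,T:5):22/3,((H:5/2,W:5/2):21/4,U:31/4):55/12)
total length: 479/12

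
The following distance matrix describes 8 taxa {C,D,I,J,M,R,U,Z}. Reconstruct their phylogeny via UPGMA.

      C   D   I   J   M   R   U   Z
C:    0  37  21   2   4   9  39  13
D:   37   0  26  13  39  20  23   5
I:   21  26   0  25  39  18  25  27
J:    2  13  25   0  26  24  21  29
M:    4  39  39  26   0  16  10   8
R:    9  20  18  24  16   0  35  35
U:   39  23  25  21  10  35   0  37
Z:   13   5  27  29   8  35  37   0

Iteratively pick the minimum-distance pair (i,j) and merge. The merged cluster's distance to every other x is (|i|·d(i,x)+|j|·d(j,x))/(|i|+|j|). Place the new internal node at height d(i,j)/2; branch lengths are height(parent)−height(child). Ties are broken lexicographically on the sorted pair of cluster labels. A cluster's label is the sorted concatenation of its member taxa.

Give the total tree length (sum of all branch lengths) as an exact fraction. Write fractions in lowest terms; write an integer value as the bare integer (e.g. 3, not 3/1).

791/12

step 1: merge (C,J) at d=2; branch lengths C→1, J→1; new cluster CJ
  updated: d(CJ,D)=25, d(CJ,I)=23, d(CJ,M)=15, d(CJ,R)=33/2, d(CJ,U)=30, d(CJ,Z)=21
step 2: merge (D,Z) at d=5; branch lengths D→5/2, Z→5/2; new cluster DZ
  updated: d(CJ,DZ)=23, d(DZ,I)=53/2, d(DZ,M)=47/2, d(DZ,R)=55/2, d(DZ,U)=30
step 3: merge (M,U) at d=10; branch lengths M→5, U→5; new cluster MU
  updated: d(CJ,MU)=45/2, d(DZ,MU)=107/4, d(I,MU)=32, d(MU,R)=51/2
step 4: merge (CJ,R) at d=33/2; branch lengths CJ→29/4, R→33/4; new cluster CJR
  updated: d(CJR,DZ)=49/2, d(CJR,I)=64/3, d(CJR,MU)=47/2
step 5: merge (CJR,I) at d=64/3; branch lengths CJR→29/12, I→32/3; new cluster CIJR
  updated: d(CIJR,DZ)=25, d(CIJR,MU)=205/8
step 6: merge (CIJR,DZ) at d=25; branch lengths CIJR→11/6, DZ→10; new cluster CDIJRZ
  updated: d(CDIJRZ,MU)=26
step 7: merge (CDIJRZ,MU) at d=26; branch lengths CDIJRZ→1/2, MU→8; new cluster CDIJMRUZ
final tree: (((((C:1,J:1):29/4,R:33/4):29/12,I:32/3):11/6,(D:5/2,Z:5/2):10):1/2,(M:5,U:5):8)
total length: 791/12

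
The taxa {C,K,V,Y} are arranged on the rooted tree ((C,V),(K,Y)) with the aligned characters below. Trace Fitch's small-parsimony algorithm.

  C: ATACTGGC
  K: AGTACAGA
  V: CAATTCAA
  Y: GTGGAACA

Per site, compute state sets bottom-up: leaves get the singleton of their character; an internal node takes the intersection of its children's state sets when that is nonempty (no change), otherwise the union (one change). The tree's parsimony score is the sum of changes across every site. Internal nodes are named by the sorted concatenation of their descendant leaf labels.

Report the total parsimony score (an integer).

CV@0: {A} ∪ {C} = {A,C} (union, +1)
KY@0: {A} ∪ {G} = {A,G} (union, +1)
CKVY@0: {A,C} ∩ {A,G} = {A} (intersection, +0)
CV@1: {T} ∪ {A} = {A,T} (union, +1)
KY@1: {G} ∪ {T} = {G,T} (union, +1)
CKVY@1: {A,T} ∩ {G,T} = {T} (intersection, +0)
CV@2: {A} ∩ {A} = {A} (intersection, +0)
KY@2: {T} ∪ {G} = {G,T} (union, +1)
CKVY@2: {A} ∪ {G,T} = {A,G,T} (union, +1)
CV@3: {C} ∪ {T} = {C,T} (union, +1)
KY@3: {A} ∪ {G} = {A,G} (union, +1)
CKVY@3: {C,T} ∪ {A,G} = {A,C,G,T} (union, +1)
CV@4: {T} ∩ {T} = {T} (intersection, +0)
KY@4: {C} ∪ {A} = {A,C} (union, +1)
CKVY@4: {T} ∪ {A,C} = {A,C,T} (union, +1)
CV@5: {G} ∪ {C} = {C,G} (union, +1)
KY@5: {A} ∩ {A} = {A} (intersection, +0)
CKVY@5: {C,G} ∪ {A} = {A,C,G} (union, +1)
CV@6: {G} ∪ {A} = {A,G} (union, +1)
KY@6: {G} ∪ {C} = {C,G} (union, +1)
CKVY@6: {A,G} ∩ {C,G} = {G} (intersection, +0)
CV@7: {C} ∪ {A} = {A,C} (union, +1)
KY@7: {A} ∩ {A} = {A} (intersection, +0)
CKVY@7: {A,C} ∩ {A} = {A} (intersection, +0)
per-site changes: [2, 2, 2, 3, 2, 2, 2, 1]; total = 16

16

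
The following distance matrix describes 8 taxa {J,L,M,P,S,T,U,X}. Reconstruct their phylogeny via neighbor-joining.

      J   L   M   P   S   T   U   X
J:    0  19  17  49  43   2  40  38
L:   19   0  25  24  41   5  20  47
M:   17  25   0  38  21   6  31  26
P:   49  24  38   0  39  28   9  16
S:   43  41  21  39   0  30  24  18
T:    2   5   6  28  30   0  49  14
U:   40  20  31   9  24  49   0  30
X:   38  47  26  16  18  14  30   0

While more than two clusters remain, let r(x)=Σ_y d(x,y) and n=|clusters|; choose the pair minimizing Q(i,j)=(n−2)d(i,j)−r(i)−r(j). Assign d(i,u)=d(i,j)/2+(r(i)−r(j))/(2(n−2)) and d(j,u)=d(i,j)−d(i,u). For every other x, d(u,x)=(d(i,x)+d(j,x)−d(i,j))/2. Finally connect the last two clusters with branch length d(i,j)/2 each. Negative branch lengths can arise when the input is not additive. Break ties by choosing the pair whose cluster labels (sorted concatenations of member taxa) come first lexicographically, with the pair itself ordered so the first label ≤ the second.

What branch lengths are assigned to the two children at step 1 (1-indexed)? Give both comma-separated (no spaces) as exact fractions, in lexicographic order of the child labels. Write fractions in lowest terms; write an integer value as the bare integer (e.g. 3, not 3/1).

9/2,9/2

1. join P+U (d=9, Q=-352) ⇒ PU; edges |P|=9/2, |U|=9/2
  updated: d(J,PU)=40, d(L,PU)=35/2, d(M,PU)=30, d(PU,S)=27, d(PU,T)=34, d(PU,X)=37/2
2. join S+X (d=18, Q=-503/2) ⇒ SX; edges |S|=217/20, |X|=143/20
  updated: d(J,SX)=63/2, d(L,SX)=35, d(M,SX)=29/2, d(PU,SX)=55/4, d(SX,T)=13
3. join PU+SX (d=55/4, Q=-188) ⇒ PSUX; edges |PU|=165/16, |SX|=55/16
  updated: d(J,PSUX)=231/8, d(L,PSUX)=155/8, d(M,PSUX)=123/8, d(PSUX,T)=133/8
4. join M+PSUX (d=123/8, Q=-195/2) ⇒ MPSUX; edges |M|=39/8, |PSUX|=21/2
  updated: d(J,MPSUX)=61/4, d(L,MPSUX)=29/2, d(MPSUX,T)=29/8
5. join J+T (d=2, Q=-343/8) ⇒ JT; edges |J|=237/32, |T|=-173/32
  updated: d(JT,L)=11, d(JT,MPSUX)=135/16
6. join JT+L (d=11, Q=-543/16) ⇒ JLT; edges |JT|=79/32, |L|=273/32
  updated: d(JLT,MPSUX)=191/32
7. join JLT+MPSUX (d=191/32) ⇒ JLMPSTUX; edges |JLT|=191/64, |MPSUX|=191/64
final tree: (((J:237/32,T:-173/32):79/32,L:273/32):191/64,(M:39/8,((P:9/2,U:9/2):165/16,(S:217/20,X:143/20):55/16):21/2):191/64)
total length: 2403/32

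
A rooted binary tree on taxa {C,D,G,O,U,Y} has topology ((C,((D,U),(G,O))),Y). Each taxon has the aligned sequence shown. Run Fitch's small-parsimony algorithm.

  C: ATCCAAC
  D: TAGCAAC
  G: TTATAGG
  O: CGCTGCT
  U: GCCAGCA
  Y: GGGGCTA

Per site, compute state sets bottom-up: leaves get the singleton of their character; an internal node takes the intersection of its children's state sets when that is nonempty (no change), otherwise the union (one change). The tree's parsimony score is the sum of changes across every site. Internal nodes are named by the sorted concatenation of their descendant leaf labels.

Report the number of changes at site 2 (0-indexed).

3

site 0, node DU: D={T} ∪ U={G} → {G,T} (+1)
site 0, node GO: G={T} ∪ O={C} → {C,T} (+1)
site 0, node DGOU: DU={G,T} ∩ GO={C,T} → {T} (+0)
site 0, node CDGOU: C={A} ∪ DGOU={T} → {A,T} (+1)
site 0, node CDGOUY: CDGOU={A,T} ∪ Y={G} → {A,G,T} (+1)
site 1, node DU: D={A} ∪ U={C} → {A,C} (+1)
site 1, node GO: G={T} ∪ O={G} → {G,T} (+1)
site 1, node DGOU: DU={A,C} ∪ GO={G,T} → {A,C,G,T} (+1)
site 1, node CDGOU: C={T} ∩ DGOU={A,C,G,T} → {T} (+0)
site 1, node CDGOUY: CDGOU={T} ∪ Y={G} → {G,T} (+1)
site 2, node DU: D={G} ∪ U={C} → {C,G} (+1)
site 2, node GO: G={A} ∪ O={C} → {A,C} (+1)
site 2, node DGOU: DU={C,G} ∩ GO={A,C} → {C} (+0)
site 2, node CDGOU: C={C} ∩ DGOU={C} → {C} (+0)
site 2, node CDGOUY: CDGOU={C} ∪ Y={G} → {C,G} (+1)
site 3, node DU: D={C} ∪ U={A} → {A,C} (+1)
site 3, node GO: G={T} ∩ O={T} → {T} (+0)
site 3, node DGOU: DU={A,C} ∪ GO={T} → {A,C,T} (+1)
site 3, node CDGOU: C={C} ∩ DGOU={A,C,T} → {C} (+0)
site 3, node CDGOUY: CDGOU={C} ∪ Y={G} → {C,G} (+1)
site 4, node DU: D={A} ∪ U={G} → {A,G} (+1)
site 4, node GO: G={A} ∪ O={G} → {A,G} (+1)
site 4, node DGOU: DU={A,G} ∩ GO={A,G} → {A,G} (+0)
site 4, node CDGOU: C={A} ∩ DGOU={A,G} → {A} (+0)
site 4, node CDGOUY: CDGOU={A} ∪ Y={C} → {A,C} (+1)
site 5, node DU: D={A} ∪ U={C} → {A,C} (+1)
site 5, node GO: G={G} ∪ O={C} → {C,G} (+1)
site 5, node DGOU: DU={A,C} ∩ GO={C,G} → {C} (+0)
site 5, node CDGOU: C={A} ∪ DGOU={C} → {A,C} (+1)
site 5, node CDGOUY: CDGOU={A,C} ∪ Y={T} → {A,C,T} (+1)
site 6, node DU: D={C} ∪ U={A} → {A,C} (+1)
site 6, node GO: G={G} ∪ O={T} → {G,T} (+1)
site 6, node DGOU: DU={A,C} ∪ GO={G,T} → {A,C,G,T} (+1)
site 6, node CDGOU: C={C} ∩ DGOU={A,C,G,T} → {C} (+0)
site 6, node CDGOUY: CDGOU={C} ∪ Y={A} → {A,C} (+1)
per-site changes: [4, 4, 3, 3, 3, 4, 4]; total = 25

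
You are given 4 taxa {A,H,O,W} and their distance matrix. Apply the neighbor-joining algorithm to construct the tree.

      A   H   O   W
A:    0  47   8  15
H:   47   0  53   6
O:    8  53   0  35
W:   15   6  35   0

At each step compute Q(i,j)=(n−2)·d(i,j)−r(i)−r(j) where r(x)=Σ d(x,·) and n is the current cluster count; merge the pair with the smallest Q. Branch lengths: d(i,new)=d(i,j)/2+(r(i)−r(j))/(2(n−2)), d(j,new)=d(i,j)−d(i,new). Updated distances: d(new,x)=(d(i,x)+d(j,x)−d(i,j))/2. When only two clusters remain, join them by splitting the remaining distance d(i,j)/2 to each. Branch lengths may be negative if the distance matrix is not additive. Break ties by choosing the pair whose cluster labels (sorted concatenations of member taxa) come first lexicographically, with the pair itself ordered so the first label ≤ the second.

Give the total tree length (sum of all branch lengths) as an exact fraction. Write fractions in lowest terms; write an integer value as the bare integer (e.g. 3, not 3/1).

iteration 1: select A,O (d=8, Q=-150); attach at lengths (-5/2, 21/2); label the merged cluster AO
  updated: d(AO,H)=46, d(AO,W)=21
iteration 2: select AO,H (d=46, Q=-73); attach at lengths (61/2, 31/2); label the merged cluster AHO
  updated: d(AHO,W)=-19/2
iteration 3: select AHO,W (d=-19/2); attach at lengths (-19/4, -19/4); label the merged cluster AHOW
final tree: (((A:-5/2,O:21/2):61/2,H:31/2):-19/4,W:-19/4)
total length: 89/2

89/2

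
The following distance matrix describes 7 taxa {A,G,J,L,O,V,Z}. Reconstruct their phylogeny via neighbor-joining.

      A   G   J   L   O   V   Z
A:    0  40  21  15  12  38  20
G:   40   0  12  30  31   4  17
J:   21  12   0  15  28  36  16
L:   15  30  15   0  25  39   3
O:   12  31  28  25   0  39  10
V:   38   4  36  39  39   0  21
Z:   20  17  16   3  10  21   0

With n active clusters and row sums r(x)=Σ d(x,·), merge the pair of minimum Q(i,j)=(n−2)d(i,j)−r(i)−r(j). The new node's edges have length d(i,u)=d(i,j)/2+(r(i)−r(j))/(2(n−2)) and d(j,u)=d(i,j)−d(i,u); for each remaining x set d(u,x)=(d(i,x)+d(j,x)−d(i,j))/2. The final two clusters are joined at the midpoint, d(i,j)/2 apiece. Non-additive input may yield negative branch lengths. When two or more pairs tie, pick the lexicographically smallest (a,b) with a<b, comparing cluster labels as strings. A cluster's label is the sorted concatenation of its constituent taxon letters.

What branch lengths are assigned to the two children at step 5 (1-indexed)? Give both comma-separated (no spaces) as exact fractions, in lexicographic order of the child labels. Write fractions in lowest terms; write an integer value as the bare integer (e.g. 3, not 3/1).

39/16,73/16

step 1: merge (G,V) at d=4, Q=-291; branch lengths G→-23/10, V→63/10; new cluster GV
  updated: d(A,GV)=37, d(GV,J)=22, d(GV,L)=65/2, d(GV,O)=33, d(GV,Z)=17
step 2: merge (A,O) at d=12, Q=-165; branch lengths A→45/8, O→51/8; new cluster AO
  updated: d(AO,GV)=29, d(AO,J)=37/2, d(AO,L)=14, d(AO,Z)=9
step 3: merge (GV,J) at d=22, Q=-106; branch lengths GV→95/6, J→37/6; new cluster GJV
  updated: d(AO,GJV)=51/4, d(GJV,L)=51/4, d(GJV,Z)=11/2
step 4: merge (AO,GJV) at d=51/4, Q=-165/4; branch lengths AO→121/16, GJV→83/16; new cluster AGJOV
  updated: d(AGJOV,L)=7, d(AGJOV,Z)=7/8
step 5: merge (AGJOV,L) at d=7, Q=-87/8; branch lengths AGJOV→39/16, L→73/16; new cluster AGJLOV
  updated: d(AGJLOV,Z)=-25/16
step 6: merge (AGJLOV,Z) at d=-25/16; branch lengths AGJLOV→-25/32, Z→-25/32; new cluster AGJLOVZ
final tree: ((((A:45/8,O:51/8):121/16,((G:-23/10,V:63/10):95/6,J:37/6):83/16):39/16,L:73/16):-25/32,Z:-25/32)
total length: 899/16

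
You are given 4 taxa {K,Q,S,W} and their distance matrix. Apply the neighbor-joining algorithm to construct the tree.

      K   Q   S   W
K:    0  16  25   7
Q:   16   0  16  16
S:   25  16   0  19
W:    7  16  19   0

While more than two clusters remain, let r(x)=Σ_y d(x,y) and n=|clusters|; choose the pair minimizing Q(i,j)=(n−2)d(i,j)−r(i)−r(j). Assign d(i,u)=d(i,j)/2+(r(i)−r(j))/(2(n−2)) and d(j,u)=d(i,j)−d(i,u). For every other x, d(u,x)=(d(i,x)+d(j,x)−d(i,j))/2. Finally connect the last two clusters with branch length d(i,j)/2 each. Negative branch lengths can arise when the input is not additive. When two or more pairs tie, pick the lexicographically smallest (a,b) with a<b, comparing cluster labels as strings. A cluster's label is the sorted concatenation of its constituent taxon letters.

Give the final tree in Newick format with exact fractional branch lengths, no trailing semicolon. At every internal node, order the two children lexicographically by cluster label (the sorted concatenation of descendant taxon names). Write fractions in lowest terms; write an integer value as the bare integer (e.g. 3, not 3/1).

iteration 1: select K,W (d=7, Q=-76); attach at lengths (5, 2); label the merged cluster KW
  updated: d(KW,Q)=25/2, d(KW,S)=37/2
iteration 2: select KW,Q (d=25/2, Q=-47); attach at lengths (15/2, 5); label the merged cluster KQW
  updated: d(KQW,S)=11
iteration 3: select KQW,S (d=11); attach at lengths (11/2, 11/2); label the merged cluster KQSW
final tree: (((K:5,W:2):15/2,Q:5):11/2,S:11/2)
total length: 61/2

(((K:5,W:2):15/2,Q:5):11/2,S:11/2)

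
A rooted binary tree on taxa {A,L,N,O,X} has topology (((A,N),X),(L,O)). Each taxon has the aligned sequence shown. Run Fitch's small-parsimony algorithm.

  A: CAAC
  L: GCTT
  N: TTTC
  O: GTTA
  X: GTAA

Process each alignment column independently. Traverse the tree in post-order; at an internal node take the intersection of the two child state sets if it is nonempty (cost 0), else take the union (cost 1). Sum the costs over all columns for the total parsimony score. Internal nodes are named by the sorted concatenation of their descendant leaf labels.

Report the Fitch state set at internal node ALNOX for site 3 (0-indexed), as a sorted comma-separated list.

AN@0: {C} ∪ {T} = {C,T} (union, +1)
ANX@0: {C,T} ∪ {G} = {C,G,T} (union, +1)
LO@0: {G} ∩ {G} = {G} (intersection, +0)
ALNOX@0: {C,G,T} ∩ {G} = {G} (intersection, +0)
AN@1: {A} ∪ {T} = {A,T} (union, +1)
ANX@1: {A,T} ∩ {T} = {T} (intersection, +0)
LO@1: {C} ∪ {T} = {C,T} (union, +1)
ALNOX@1: {T} ∩ {C,T} = {T} (intersection, +0)
AN@2: {A} ∪ {T} = {A,T} (union, +1)
ANX@2: {A,T} ∩ {A} = {A} (intersection, +0)
LO@2: {T} ∩ {T} = {T} (intersection, +0)
ALNOX@2: {A} ∪ {T} = {A,T} (union, +1)
AN@3: {C} ∩ {C} = {C} (intersection, +0)
ANX@3: {C} ∪ {A} = {A,C} (union, +1)
LO@3: {T} ∪ {A} = {A,T} (union, +1)
ALNOX@3: {A,C} ∩ {A,T} = {A} (intersection, +0)
per-site changes: [2, 2, 2, 2]; total = 8

A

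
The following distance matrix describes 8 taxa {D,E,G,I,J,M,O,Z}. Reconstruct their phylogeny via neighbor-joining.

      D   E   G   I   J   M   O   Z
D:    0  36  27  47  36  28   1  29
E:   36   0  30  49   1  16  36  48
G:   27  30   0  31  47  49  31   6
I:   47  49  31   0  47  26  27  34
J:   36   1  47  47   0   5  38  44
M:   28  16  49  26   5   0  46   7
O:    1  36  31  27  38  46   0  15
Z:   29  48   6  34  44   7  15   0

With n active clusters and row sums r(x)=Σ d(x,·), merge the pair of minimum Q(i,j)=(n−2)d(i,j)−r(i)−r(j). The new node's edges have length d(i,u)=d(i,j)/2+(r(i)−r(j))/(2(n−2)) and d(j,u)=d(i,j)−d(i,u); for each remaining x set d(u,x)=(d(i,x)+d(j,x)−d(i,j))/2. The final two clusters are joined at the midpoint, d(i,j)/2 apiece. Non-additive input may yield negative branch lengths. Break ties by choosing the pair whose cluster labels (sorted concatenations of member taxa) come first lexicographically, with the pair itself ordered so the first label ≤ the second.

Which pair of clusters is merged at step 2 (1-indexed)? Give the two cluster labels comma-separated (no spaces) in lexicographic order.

iteration 1: select E,J (d=1, Q=-428); attach at lengths (1/3, 2/3); label the merged cluster EJ
  updated: d(D,EJ)=71/2, d(EJ,G)=38, d(EJ,I)=95/2, d(EJ,M)=10, d(EJ,O)=73/2, d(EJ,Z)=91/2
iteration 2: select EJ,M (d=10, Q=-329); attach at lengths (97/10, 3/10); label the merged cluster EJM
  updated: d(D,EJM)=107/4, d(EJM,G)=77/2, d(EJM,I)=127/4, d(EJM,O)=145/4, d(EJM,Z)=85/4
iteration 3: select D,O (d=1, Q=-237); attach at lengths (49/16, -33/16); label the merged cluster DO
  updated: d(DO,EJM)=31, d(DO,G)=57/2, d(DO,I)=73/2, d(DO,Z)=43/2
iteration 4: select G,Z (d=6, Q=-675/4); attach at lengths (157/24, -13/24); label the merged cluster GZ
  updated: d(DO,GZ)=22, d(EJM,GZ)=215/8, d(GZ,I)=59/2
iteration 5: select DO,GZ (d=22, Q=-991/8); attach at lengths (441/32, 263/32); label the merged cluster DGOZ
  updated: d(DGOZ,EJM)=287/16, d(DGOZ,I)=22
iteration 6: select DGOZ,EJM (d=287/16, Q=-1147/16); attach at lengths (131/32, 443/32); label the merged cluster DEGJMOZ
  updated: d(DEGJMOZ,I)=573/32
iteration 7: select DEGJMOZ,I (d=573/32); attach at lengths (573/64, 573/64); label the merged cluster DEGIJMOZ
final tree: ((((D:49/16,O:-33/16):441/32,(G:157/24,Z:-13/24):263/32):131/32,((E:1/3,J:2/3):97/10,M:3/10):443/32):573/64,I:573/64)
total length: 2427/32

EJ,M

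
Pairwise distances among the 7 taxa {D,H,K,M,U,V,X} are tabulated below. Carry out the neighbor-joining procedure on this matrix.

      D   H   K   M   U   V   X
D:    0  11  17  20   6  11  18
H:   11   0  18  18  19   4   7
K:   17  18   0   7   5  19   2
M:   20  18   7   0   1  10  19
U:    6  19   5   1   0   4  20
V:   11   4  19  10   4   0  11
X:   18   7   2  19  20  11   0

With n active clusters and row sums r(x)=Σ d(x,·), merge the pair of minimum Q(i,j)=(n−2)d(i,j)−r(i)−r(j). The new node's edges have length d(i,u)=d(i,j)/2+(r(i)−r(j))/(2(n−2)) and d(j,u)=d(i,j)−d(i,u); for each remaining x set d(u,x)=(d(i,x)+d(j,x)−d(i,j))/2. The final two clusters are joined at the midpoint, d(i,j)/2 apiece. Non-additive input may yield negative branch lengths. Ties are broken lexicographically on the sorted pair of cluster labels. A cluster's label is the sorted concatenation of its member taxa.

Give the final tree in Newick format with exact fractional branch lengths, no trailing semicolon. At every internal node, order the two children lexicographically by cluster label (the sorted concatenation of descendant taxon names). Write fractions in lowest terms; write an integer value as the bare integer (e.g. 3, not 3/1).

step 1: merge (K,X) at d=2, Q=-135; branch lengths K→1/10, X→19/10; new cluster KX
  updated: d(D,KX)=33/2, d(H,KX)=23/2, d(KX,M)=12, d(KX,U)=23/2, d(KX,V)=14
step 2: merge (M,U) at d=1, Q=-197/2; branch lengths M→47/16, U→-31/16; new cluster MU
  updated: d(D,MU)=25/2, d(H,MU)=18, d(KX,MU)=45/4, d(MU,V)=13/2
step 3: merge (H,V) at d=4, Q=-68; branch lengths H→7/2, V→1/2; new cluster HV
  updated: d(D,HV)=9, d(HV,KX)=43/4, d(HV,MU)=41/4
step 4: merge (D,HV) at d=9, Q=-50; branch lengths D→13/2, HV→5/2; new cluster DHV
  updated: d(DHV,KX)=73/8, d(DHV,MU)=55/8
step 5: merge (DHV,KX) at d=73/8, Q=-109/4; branch lengths DHV→19/8, KX→27/4; new cluster DHKVX
  updated: d(DHKVX,MU)=9/2
step 6: merge (DHKVX,MU) at d=9/2; branch lengths DHKVX→9/4, MU→9/4; new cluster DHKMUVX
final tree: (((D:13/2,(H:7/2,V:1/2):5/2):19/8,(K:1/10,X:19/10):27/4):9/4,(M:47/16,U:-31/16):9/4)
total length: 237/8

(((D:13/2,(H:7/2,V:1/2):5/2):19/8,(K:1/10,X:19/10):27/4):9/4,(M:47/16,U:-31/16):9/4)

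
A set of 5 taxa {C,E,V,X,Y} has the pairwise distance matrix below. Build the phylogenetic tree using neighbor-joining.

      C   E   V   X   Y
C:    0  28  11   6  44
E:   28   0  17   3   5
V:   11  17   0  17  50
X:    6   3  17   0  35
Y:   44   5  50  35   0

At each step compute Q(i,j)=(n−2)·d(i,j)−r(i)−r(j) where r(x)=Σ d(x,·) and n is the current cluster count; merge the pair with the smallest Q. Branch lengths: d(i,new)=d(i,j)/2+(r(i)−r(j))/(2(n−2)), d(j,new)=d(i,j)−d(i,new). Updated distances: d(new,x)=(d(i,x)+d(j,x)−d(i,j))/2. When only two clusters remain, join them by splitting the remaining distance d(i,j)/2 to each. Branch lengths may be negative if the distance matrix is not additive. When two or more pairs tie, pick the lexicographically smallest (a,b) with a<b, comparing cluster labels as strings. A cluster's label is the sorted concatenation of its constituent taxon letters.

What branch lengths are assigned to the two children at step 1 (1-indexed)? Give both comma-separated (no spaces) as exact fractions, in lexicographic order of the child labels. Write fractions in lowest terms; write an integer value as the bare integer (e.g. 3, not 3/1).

-11,16

iteration 1: select E,Y (d=5, Q=-172); attach at lengths (-11, 16); label the merged cluster EY
  updated: d(C,EY)=67/2, d(EY,V)=31, d(EY,X)=33/2
iteration 2: select C,V (d=11, Q=-175/2); attach at lengths (27/8, 61/8); label the merged cluster CV
  updated: d(CV,EY)=107/4, d(CV,X)=6
iteration 3: select CV,EY (d=107/4, Q=-197/4); attach at lengths (65/8, 149/8); label the merged cluster CEVY
  updated: d(CEVY,X)=-17/8
iteration 4: select CEVY,X (d=-17/8); attach at lengths (-17/16, -17/16); label the merged cluster CEVXY
final tree: (((C:27/8,V:61/8):65/8,(E:-11,Y:16):149/8):-17/16,X:-17/16)
total length: 325/8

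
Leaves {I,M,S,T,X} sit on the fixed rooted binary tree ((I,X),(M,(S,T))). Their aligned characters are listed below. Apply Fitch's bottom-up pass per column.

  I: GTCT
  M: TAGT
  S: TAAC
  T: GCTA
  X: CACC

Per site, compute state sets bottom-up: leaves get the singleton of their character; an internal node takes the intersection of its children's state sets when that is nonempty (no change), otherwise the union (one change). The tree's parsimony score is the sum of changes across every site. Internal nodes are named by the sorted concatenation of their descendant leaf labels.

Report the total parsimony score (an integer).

11

site 0, node IX: I={G} ∪ X={C} → {C,G} (+1)
site 0, node ST: S={T} ∪ T={G} → {G,T} (+1)
site 0, node MST: M={T} ∩ ST={G,T} → {T} (+0)
site 0, node IMSTX: IX={C,G} ∪ MST={T} → {C,G,T} (+1)
site 1, node IX: I={T} ∪ X={A} → {A,T} (+1)
site 1, node ST: S={A} ∪ T={C} → {A,C} (+1)
site 1, node MST: M={A} ∩ ST={A,C} → {A} (+0)
site 1, node IMSTX: IX={A,T} ∩ MST={A} → {A} (+0)
site 2, node IX: I={C} ∩ X={C} → {C} (+0)
site 2, node ST: S={A} ∪ T={T} → {A,T} (+1)
site 2, node MST: M={G} ∪ ST={A,T} → {A,G,T} (+1)
site 2, node IMSTX: IX={C} ∪ MST={A,G,T} → {A,C,G,T} (+1)
site 3, node IX: I={T} ∪ X={C} → {C,T} (+1)
site 3, node ST: S={C} ∪ T={A} → {A,C} (+1)
site 3, node MST: M={T} ∪ ST={A,C} → {A,C,T} (+1)
site 3, node IMSTX: IX={C,T} ∩ MST={A,C,T} → {C,T} (+0)
per-site changes: [3, 2, 3, 3]; total = 11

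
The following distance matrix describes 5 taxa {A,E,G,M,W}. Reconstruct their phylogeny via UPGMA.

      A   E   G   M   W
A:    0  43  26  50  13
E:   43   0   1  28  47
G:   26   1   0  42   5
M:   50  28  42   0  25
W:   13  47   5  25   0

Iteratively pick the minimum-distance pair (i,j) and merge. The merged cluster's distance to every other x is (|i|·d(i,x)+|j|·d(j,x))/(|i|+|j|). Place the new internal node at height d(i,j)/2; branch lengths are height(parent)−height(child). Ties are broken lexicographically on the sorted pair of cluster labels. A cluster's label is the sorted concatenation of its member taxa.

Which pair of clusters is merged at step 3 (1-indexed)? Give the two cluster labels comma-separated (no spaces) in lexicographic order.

AW,EG

iteration 1: select E,G (d=1); attach at lengths (1/2, 1/2); label the merged cluster EG
  updated: d(A,EG)=69/2, d(EG,M)=35, d(EG,W)=26
iteration 2: select A,W (d=13); attach at lengths (13/2, 13/2); label the merged cluster AW
  updated: d(AW,EG)=121/4, d(AW,M)=75/2
iteration 3: select AW,EG (d=121/4); attach at lengths (69/8, 117/8); label the merged cluster AEGW
  updated: d(AEGW,M)=145/4
iteration 4: select AEGW,M (d=145/4); attach at lengths (3, 145/8); label the merged cluster AEGMW
final tree: (((A:13/2,W:13/2):69/8,(E:1/2,G:1/2):117/8):3,M:145/8)
total length: 467/8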